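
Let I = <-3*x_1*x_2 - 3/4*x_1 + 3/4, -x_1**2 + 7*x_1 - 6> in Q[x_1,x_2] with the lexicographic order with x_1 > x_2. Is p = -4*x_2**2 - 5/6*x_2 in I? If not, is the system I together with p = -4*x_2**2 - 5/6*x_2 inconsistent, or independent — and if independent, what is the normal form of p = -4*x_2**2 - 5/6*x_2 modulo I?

-4*x_2**2 - 5/6*x_2 lies in I (it reduces to 0).

First compute the reduced Gröbner basis of I by Buchberger's algorithm.
f_1 = -3*x_1*x_2 - 3/4*x_1 + 3/4, LT = x_1*x_2.
f_2 = -x_1**2 + 7*x_1 - 6, LT = x_1**2.

S(f_1,f_2): lcm = x_1**2*x_2. S = 1/4*x_1**2 + 7*x_1*x_2 - 1/4*x_1 - 6*x_2.
  leading term x_1**2: subtract (-1/4)·f_2 from 1/4*x_1**2 + 7*x_1*x_2 - 1/4*x_1 - 6*x_2 → 7*x_1*x_2 + 3/2*x_1 - 6*x_2 - 3/2
  leading term x_1*x_2: subtract (-7/3)·f_1 from 7*x_1*x_2 + 3/2*x_1 - 6*x_2 - 3/2 → -1/4*x_1 - 6*x_2 + 1/4
  leading term x_1: no divisor's leading term divides it; move -1/4*x_1 to the remainder.
  leading term x_2: no divisor's leading term divides it; move -6*x_2 to the remainder.
  leading term 1: no divisor's leading term divides it; move 1/4 to the remainder.
  remainder -1/4*x_1 - 6*x_2 + 1/4 ≠ 0; add h_3 = -1/4*x_1 - 6*x_2 + 1/4 to the basis.

S(f_1,h_3): lcm = x_1*x_2. S = 1/4*x_1 - 24*x_2**2 + x_2 - 1/4.
  leading term x_1: subtract (-1)·h_3 from 1/4*x_1 - 24*x_2**2 + x_2 - 1/4 → -24*x_2**2 - 5*x_2
  leading term x_2**2: no divisor's leading term divides it; move -24*x_2**2 to the remainder.
  leading term x_2: no divisor's leading term divides it; move -5*x_2 to the remainder.
  remainder -24*x_2**2 - 5*x_2 ≠ 0; add h_4 = -24*x_2**2 - 5*x_2 to the basis.

The other S-polynomials (S(f_2,h_3), S(f_1,h_4), S(f_2,h_4), S(h_3,h_4)) all reduce to 0 modulo the current basis, so we have a Gröbner basis.
Inter-reduce: drop elements whose leading term is divisible by another's, tail-reduce, and make monic.
Reduced Gröbner basis: {x_1 + 24*x_2 - 1, x_2**2 + 5/24*x_2}.
Label its elements g_1 = x_1 + 24*x_2 - 1, g_2 = x_2**2 + 5/24*x_2.

Reduce p = -4*x_2**2 - 5/6*x_2 modulo G:
  leading term x_2**2: subtract (-4)·g_2 from -4*x_2**2 - 5/6*x_2 → 0
  normal form = 0.
Since the normal form is 0, p ∈ I.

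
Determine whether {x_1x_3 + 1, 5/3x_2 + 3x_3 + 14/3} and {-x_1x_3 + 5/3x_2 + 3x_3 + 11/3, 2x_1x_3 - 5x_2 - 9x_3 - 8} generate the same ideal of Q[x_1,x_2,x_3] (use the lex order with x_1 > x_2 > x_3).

Two ideals are equal iff their reduced Gröbner bases coincide (the reduced basis is unique for a fixed ordering).
Buchberger on the first generating set:
f_1 = x_1x_3 + 1, LT = x_1x_3.
f_2 = 5/3x_2 + 3x_3 + 14/3, LT = x_2.

The S-polynomials (S(f_1,f_2)) all reduce to 0 modulo the current basis, so we have a Gröbner basis.
Inter-reduce: drop elements whose leading term is divisible by another's, tail-reduce, and make monic.
Reduced Gröbner basis: {x_1x_3 + 1, x_2 + 9/5x_3 + 14/5}.

Buchberger on the second generating set:
h_1 = -x_1x_3 + 5/3x_2 + 3x_3 + 11/3, LT = x_1x_3.
h_2 = 2x_1x_3 - 5x_2 - 9x_3 - 8, LT = x_1x_3.

S(h_1,h_2): lcm = x_1x_3. S = 5/6x_2 + 3/2x_3 + 1/3.
  leading term x_2: no divisor's leading term divides it; move 5/6x_2 to the remainder.
  leading term x_3: no divisor's leading term divides it; move 3/2x_3 to the remainder.
  leading term 1: no divisor's leading term divides it; move 1/3 to the remainder.
  remainder 5/6x_2 + 3/2x_3 + 1/3 ≠ 0; add k_3 = 5/6x_2 + 3/2x_3 + 1/3 to the basis.

The other S-polynomials (S(h_1,k_3), S(h_2,k_3)) all reduce to 0 modulo the current basis, so we have a Gröbner basis.
Inter-reduce: drop elements whose leading term is divisible by another's, tail-reduce, and make monic.
Reduced Gröbner basis: {x_1x_3 - 3, x_2 + 9/5x_3 + 2/5}.

These differ, so the ideals are not equal.

No, the ideals differ.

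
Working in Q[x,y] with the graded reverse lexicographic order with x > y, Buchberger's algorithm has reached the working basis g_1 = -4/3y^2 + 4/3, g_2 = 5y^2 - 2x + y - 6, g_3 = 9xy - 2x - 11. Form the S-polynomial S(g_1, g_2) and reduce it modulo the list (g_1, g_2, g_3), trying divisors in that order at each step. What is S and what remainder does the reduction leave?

S(g_1, g_2) = 2/5x - 1/5y + 1/5; remainder on division = 2/5x - 1/5y + 1/5.

lcm(LM(g_1), LM(g_2)) = y^2.
S = (lcm/LT(g_1))·g_1 − (lcm/LT(g_2))·g_2 = 2/5x - 1/5y + 1/5.
Reduce S modulo (g_1, g_2, g_3) in that order:
  leading term x: no divisor's leading term divides it; move 2/5x to the remainder.
  leading term y: no divisor's leading term divides it; move -1/5y to the remainder.
  leading term 1: no divisor's leading term divides it; move 1/5 to the remainder.
The remainder 2/5x - 1/5y + 1/5 is nonzero, so it would be added as the next basis element.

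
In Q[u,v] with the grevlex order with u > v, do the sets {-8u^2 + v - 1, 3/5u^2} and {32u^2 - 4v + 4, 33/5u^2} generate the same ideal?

Yes, the ideals are equal.

For a fixed monomial order, each ideal has a unique reduced Gröbner basis; comparing bases decides equality.
Buchberger on the first generating set:
f_1 = -8u^2 + v - 1, LT = u^2.
f_2 = 3/5u^2, LT = u^2.

S(f_1,f_2): lcm = u^2. S = -1/8v + 1/8.
  leading term v: no divisor's leading term divides it; move -1/8v to the remainder.
  leading term 1: no divisor's leading term divides it; move 1/8 to the remainder.
  remainder -1/8v + 1/8 ≠ 0; add g_3 = -1/8v + 1/8 to the basis.

The other S-polynomials (S(f_1,g_3), S(f_2,g_3)) all reduce to 0 modulo the current basis, so we have a Gröbner basis.
Inter-reduce: drop elements whose leading term is divisible by another's, tail-reduce, and make monic.
Reduced Gröbner basis: {u^2, v - 1}.

Buchberger on the second generating set:
h_1 = 32u^2 - 4v + 4, LT = u^2.
h_2 = 33/5u^2, LT = u^2.

S(h_1,h_2): lcm = u^2. S = -1/8v + 1/8.
  leading term v: no divisor's leading term divides it; move -1/8v to the remainder.
  leading term 1: no divisor's leading term divides it; move 1/8 to the remainder.
  remainder -1/8v + 1/8 ≠ 0; add k_3 = -1/8v + 1/8 to the basis.

The other S-polynomials (S(h_1,k_3), S(h_2,k_3)) all reduce to 0 modulo the current basis, so we have a Gröbner basis.
Inter-reduce: drop elements whose leading term is divisible by another's, tail-reduce, and make monic.
Reduced Gröbner basis: {u^2, v - 1}.

These coincide, so the ideals are equal.
The choice of monomial ordering does not affect the verdict — as long as both bases are computed under the same ordering, their equality decides ideal equality.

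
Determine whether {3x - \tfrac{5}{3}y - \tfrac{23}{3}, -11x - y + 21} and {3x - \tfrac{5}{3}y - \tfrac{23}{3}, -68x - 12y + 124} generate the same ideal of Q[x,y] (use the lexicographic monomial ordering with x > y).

Equality of ideals is decidable: compute both reduced Gröbner bases (unique for the ordering) and check whether they agree.
Buchberger on the first generating set:
f_1 = 3x - \tfrac{5}{3}y - \tfrac{23}{3}, LT = x.
f_2 = -11x - y + 21, LT = x.

S(f_1,f_2): lcm = x. S = -\tfrac{64}{99}y - \tfrac{64}{99}.
  leading term y: no divisor's leading term divides it; move -\tfrac{64}{99}y to the remainder.
  leading term 1: no divisor's leading term divides it; move -\tfrac{64}{99} to the remainder.
  remainder -\tfrac{64}{99}y - \tfrac{64}{99} ≠ 0; add g_3 = -\tfrac{64}{99}y - \tfrac{64}{99} to the basis.

The other S-polynomials (S(f_1,g_3), S(f_2,g_3)) all reduce to 0 modulo the current basis, so we have a Gröbner basis.
Inter-reduce: drop elements whose leading term is divisible by another's, tail-reduce, and make monic.
Reduced Gröbner basis: {x - 2, y + 1}.

Buchberger on the second generating set:
h_1 = 3x - \tfrac{5}{3}y - \tfrac{23}{3}, LT = x.
h_2 = -68x - 12y + 124, LT = x.

S(h_1,h_2): lcm = x. S = -\tfrac{112}{153}y - \tfrac{112}{153}.
  leading term y: no divisor's leading term divides it; move -\tfrac{112}{153}y to the remainder.
  leading term 1: no divisor's leading term divides it; move -\tfrac{112}{153} to the remainder.
  remainder -\tfrac{112}{153}y - \tfrac{112}{153} ≠ 0; add k_3 = -\tfrac{112}{153}y - \tfrac{112}{153} to the basis.

The other S-polynomials (S(h_1,k_3), S(h_2,k_3)) all reduce to 0 modulo the current basis, so we have a Gröbner basis.
Inter-reduce: drop elements whose leading term is divisible by another's, tail-reduce, and make monic.
Reduced Gröbner basis: {x - 2, y + 1}.

The two bases agree; hence the ideals are identical.
The choice of monomial ordering does not affect the verdict — as long as both bases are computed under the same ordering, their equality decides ideal equality.

Yes, the ideals are equal.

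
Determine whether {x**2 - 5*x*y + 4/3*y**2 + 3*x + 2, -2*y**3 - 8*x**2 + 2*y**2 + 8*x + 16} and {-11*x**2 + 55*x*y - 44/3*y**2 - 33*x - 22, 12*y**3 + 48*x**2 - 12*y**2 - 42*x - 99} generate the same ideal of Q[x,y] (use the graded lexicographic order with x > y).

Since reduced Gröbner bases are canonical representatives of ideals under a given ordering, it suffices to compute and compare them.
Buchberger on the first generating set:
f_1 = x**2 - 5*x*y + 4/3*y**2 + 3*x + 2, LT = x**2.
f_2 = -2*y**3 - 8*x**2 + 2*y**2 + 8*x + 16, LT = y**3.

The S-polynomials (S(f_1,f_2)) all reduce to 0 modulo the current basis, so we have a Gröbner basis.
Inter-reduce: drop elements whose leading term is divisible by another's, tail-reduce, and make monic.
Reduced Gröbner basis: {y**3 + 20*x*y - 19/3*y**2 - 16*x - 16, x**2 - 5*x*y + 4/3*y**2 + 3*x + 2}.

Buchberger on the second generating set:
h_1 = -11*x**2 + 55*x*y - 44/3*y**2 - 33*x - 22, LT = x**2.
h_2 = 12*y**3 + 48*x**2 - 12*y**2 - 42*x - 99, LT = y**3.

The S-polynomials (S(h_1,h_2)) all reduce to 0 modulo the current basis, so we have a Gröbner basis.
Inter-reduce: drop elements whose leading term is divisible by another's, tail-reduce, and make monic.
Reduced Gröbner basis: {y**3 + 20*x*y - 19/3*y**2 - 31/2*x - 65/4, x**2 - 5*x*y + 4/3*y**2 + 3*x + 2}.

These differ, so the ideals are not equal.

No, the ideals differ.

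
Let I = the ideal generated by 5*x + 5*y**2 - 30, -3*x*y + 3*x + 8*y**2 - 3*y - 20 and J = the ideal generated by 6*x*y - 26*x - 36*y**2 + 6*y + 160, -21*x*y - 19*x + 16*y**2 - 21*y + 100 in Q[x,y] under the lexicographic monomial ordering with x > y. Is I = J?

Yes, the ideals are equal.

Two ideals are equal iff their reduced Gröbner bases coincide (the reduced basis is unique for a fixed ordering).
Buchberger on the first generating set:
f_1 = 5*x + 5*y**2 - 30, LT = x.
f_2 = -3*x*y + 3*x + 8*y**2 - 3*y - 20, LT = x*y.

S(f_1,f_2): lcm = x*y. S = x + y**3 + 8/3*y**2 - 7*y - 20/3.
  reduce S modulo (f_1, f_2):
  remainder y**3 + 5/3*y**2 - 7*y - 2/3 ≠ 0; add g_3 = y**3 + 5/3*y**2 - 7*y - 2/3 to the basis.

The other S-polynomials (S(f_1,g_3), S(f_2,g_3)) all reduce to 0 modulo the current basis, so we have a Gröbner basis.
Inter-reduce: drop elements whose leading term is divisible by another's, tail-reduce, and make monic.
Reduced Gröbner basis: {x + y**2 - 6, y**3 + 5/3*y**2 - 7*y - 2/3}.

Buchberger on the second generating set:
h_1 = 6*x*y - 26*x - 36*y**2 + 6*y + 160, LT = x*y.
h_2 = -21*x*y - 19*x + 16*y**2 - 21*y + 100, LT = x*y.

S(h_1,h_2): lcm = x*y. S = -110/21*x - 110/21*y**2 + 220/7.
  reduce S modulo (h_1, h_2):
  remainder -110/21*x - 110/21*y**2 + 220/7 ≠ 0; add k_3 = -110/21*x - 110/21*y**2 + 220/7 to the basis.

S(h_1,k_3): lcm = x*y. S = -13/3*x - y**3 - 6*y**2 + 7*y + 80/3.
  reduce S modulo (h_1, h_2, k_3):
  remainder -y**3 - 5/3*y**2 + 7*y + 2/3 ≠ 0; add k_4 = -y**3 - 5/3*y**2 + 7*y + 2/3 to the basis.

The other S-polynomials (S(h_2,k_3), S(h_1,k_4), S(h_2,k_4), S(k_3,k_4)) all reduce to 0 modulo the current basis, so we have a Gröbner basis.
Inter-reduce: drop elements whose leading term is divisible by another's, tail-reduce, and make monic.
Reduced Gröbner basis: {x + y**2 - 6, y**3 + 5/3*y**2 - 7*y - 2/3}.

The two bases agree; hence the ideals are identical.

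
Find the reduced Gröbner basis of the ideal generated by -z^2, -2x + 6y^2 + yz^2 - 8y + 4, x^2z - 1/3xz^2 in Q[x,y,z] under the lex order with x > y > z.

G = {x - 3y^2 + 4y - 2, y^4z - 8/3y^3z + 28/9y^2z - 16/9yz + 4/9z, z^2}

f_1 = -z^2, LT = z^2.
f_2 = -2x + 6y^2 + yz^2 - 8y + 4, LT = x.
f_3 = x^2z - 1/3xz^2, LT = x^2z.

S(f_2,f_3): lcm = x^2z. S = -3xy^2z - 1/2xyz^3 + 4xyz + 1/3xz^2 - 2xz.
  leading term xy^2z: subtract (3/2y^2z)·f_2 from -3xy^2z - 1/2xyz^3 + 4xyz + 1/3xz^2 - 2xz → -1/2xyz^3 + 4xyz + 1/3xz^2 - 2xz - 9y^4z - 3/2y^3z^3 + 12y^3z - 6y^2z
  leading term xyz^3: subtract (1/2xyz)·f_1 from -1/2xyz^3 + 4xyz + 1/3xz^2 - 2xz - 9y^4z - 3/2y^3z^3 + 12y^3z - 6y^2z → 4xyz + 1/3xz^2 - 2xz - 9y^4z - 3/2y^3z^3 + 12y^3z - 6y^2z
  leading term xyz: subtract (-2yz)·f_2 from 4xyz + 1/3xz^2 - 2xz - 9y^4z - 3/2y^3z^3 + 12y^3z - 6y^2z → 1/3xz^2 - 2xz - 9y^4z - 3/2y^3z^3 + 24y^3z + 2y^2z^3 - 22y^2z + 8yz
  leading term xz^2: subtract (-1/3x)·f_1 from 1/3xz^2 - 2xz - 9y^4z - 3/2y^3z^3 + 24y^3z + 2y^2z^3 - 22y^2z + 8yz → -2xz - 9y^4z - 3/2y^3z^3 + 24y^3z + 2y^2z^3 - 22y^2z + 8yz
  leading term xz: subtract (z)·f_2 from -2xz - 9y^4z - 3/2y^3z^3 + 24y^3z + 2y^2z^3 - 22y^2z + 8yz → -9y^4z - 3/2y^3z^3 + 24y^3z + 2y^2z^3 - 28y^2z - yz^3 + 16yz - 4z
  leading term y^4z: no divisor's leading term divides it; move -9y^4z to the remainder.
  leading term y^3z^3: subtract (3/2y^3z)·f_1 from -3/2y^3z^3 + 24y^3z + 2y^2z^3 - 28y^2z - yz^3 + 16yz - 4z → 24y^3z + 2y^2z^3 - 28y^2z - yz^3 + 16yz - 4z
  leading term y^3z: no divisor's leading term divides it; move 24y^3z to the remainder.
  leading term y^2z^3: subtract (-2y^2z)·f_1 from 2y^2z^3 - 28y^2z - yz^3 + 16yz - 4z → -28y^2z - yz^3 + 16yz - 4z
  leading term y^2z: no divisor's leading term divides it; move -28y^2z to the remainder.
  leading term yz^3: subtract (yz)·f_1 from -yz^3 + 16yz - 4z → 16yz - 4z
  leading term yz: no divisor's leading term divides it; move 16yz to the remainder.
  leading term z: no divisor's leading term divides it; move -4z to the remainder.
  remainder -9y^4z + 24y^3z - 28y^2z + 16yz - 4z ≠ 0; add g_4 = -9y^4z + 24y^3z - 28y^2z + 16yz - 4z to the basis.

The other S-polynomials (S(f_1,f_2), S(f_1,f_3), S(f_1,g_4), S(f_2,g_4), S(f_3,g_4)) all reduce to 0 modulo the current basis, so we have a Gröbner basis.
Inter-reduce: drop elements whose leading term is divisible by another's, tail-reduce, and make monic.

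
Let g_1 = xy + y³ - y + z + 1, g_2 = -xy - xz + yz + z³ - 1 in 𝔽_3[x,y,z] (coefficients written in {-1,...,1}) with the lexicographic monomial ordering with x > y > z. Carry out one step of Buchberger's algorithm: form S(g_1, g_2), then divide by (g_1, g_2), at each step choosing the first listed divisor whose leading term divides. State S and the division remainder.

S(g_1, g_2) = -xz + y³ + yz - y + z³ + z; remainder on division = -xz + y³ + yz - y + z³ + z.

lcm(LM(g_1), LM(g_2)) = xy.
S = (lcm/LT(g_1))·g_1 − (lcm/LT(g_2))·g_2 = -xz + y³ + yz - y + z³ + z.
Reduce S modulo (g_1, g_2) in that order:
  leading term xz: no divisor's leading term divides it; move -xz to the remainder.
  leading term y³: no divisor's leading term divides it; move y³ to the remainder.
  leading term yz: no divisor's leading term divides it; move yz to the remainder.
  leading term y: no divisor's leading term divides it; move -y to the remainder.
  leading term z³: no divisor's leading term divides it; move z³ to the remainder.
  leading term z: no divisor's leading term divides it; move z to the remainder.
The remainder -xz + y³ + yz - y + z³ + z is nonzero, so it would be added as the next basis element.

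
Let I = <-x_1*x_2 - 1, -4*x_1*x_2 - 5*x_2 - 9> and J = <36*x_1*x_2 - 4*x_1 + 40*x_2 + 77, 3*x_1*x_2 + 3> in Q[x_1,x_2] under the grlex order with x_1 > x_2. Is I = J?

No, the ideals differ.

Two ideals are equal iff their reduced Gröbner bases coincide (the reduced basis is unique for a fixed ordering).
Buchberger on the first generating set:
f_1 = -x_1*x_2 - 1, LT = x_1*x_2.
f_2 = -4*x_1*x_2 - 5*x_2 - 9, LT = x_1*x_2.

S(f_1,f_2): lcm = x_1*x_2. S = -5/4*x_2 - 5/4.
  reduce S modulo (f_1, f_2):
  remainder -5/4*x_2 - 5/4 ≠ 0; add g_3 = -5/4*x_2 - 5/4 to the basis.

S(f_1,g_3): lcm = x_1*x_2. S = -x_1 + 1.
  reduce S modulo (f_1, f_2, g_3):
  remainder -x_1 + 1 ≠ 0; add g_4 = -x_1 + 1 to the basis.

The other S-polynomials (S(f_2,g_3), S(f_1,g_4), S(f_2,g_4), S(g_3,g_4)) all reduce to 0 modulo the current basis, so we have a Gröbner basis.
Inter-reduce: drop elements whose leading term is divisible by another's, tail-reduce, and make monic.
Reduced Gröbner basis: {x_1 - 1, x_2 + 1}.

Buchberger on the second generating set:
h_1 = 36*x_1*x_2 - 4*x_1 + 40*x_2 + 77, LT = x_1*x_2.
h_2 = 3*x_1*x_2 + 3, LT = x_1*x_2.

S(h_1,h_2): lcm = x_1*x_2. S = -1/9*x_1 + 10/9*x_2 + 41/36.
  reduce S modulo (h_1, h_2):
  remainder -1/9*x_1 + 10/9*x_2 + 41/36 ≠ 0; add k_3 = -1/9*x_1 + 10/9*x_2 + 41/36 to the basis.

S(h_1,k_3): lcm = x_1*x_2. S = 10*x_2**2 - 1/9*x_1 + 409/36*x_2 + 77/36.
  reduce S modulo (h_1, h_2, k_3):
  remainder 10*x_2**2 + 41/4*x_2 + 1 ≠ 0; add k_4 = 10*x_2**2 + 41/4*x_2 + 1 to the basis.

The other S-polynomials (S(h_2,k_3), S(h_1,k_4), S(h_2,k_4), S(k_3,k_4)) all reduce to 0 modulo the current basis, so we have a Gröbner basis.
Inter-reduce: drop elements whose leading term is divisible by another's, tail-reduce, and make monic.
Reduced Gröbner basis: {x_2**2 + 41/40*x_2 + 1/10, x_1 - 10*x_2 - 41/4}.

The bases are distinct; the ideals are different.
The same test decides containment: I ⊆ J iff every generator of I reduces to 0 modulo a Gröbner basis of J.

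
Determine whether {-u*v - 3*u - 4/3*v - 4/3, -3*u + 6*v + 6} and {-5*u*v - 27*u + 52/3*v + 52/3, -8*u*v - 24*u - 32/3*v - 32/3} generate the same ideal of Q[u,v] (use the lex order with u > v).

Equality of ideals is decidable: compute both reduced Gröbner bases (unique for the ordering) and check whether they agree.
Buchberger on the first generating set:
f_1 = -u*v - 3*u - 4/3*v - 4/3, LT = u*v.
f_2 = -3*u + 6*v + 6, LT = u.

S(f_1,f_2): lcm = u*v. S = 3*u + 2*v**2 + 10/3*v + 4/3.
  reduce S modulo (f_1, f_2):
  remainder 2*v**2 + 28/3*v + 22/3 ≠ 0; add g_3 = 2*v**2 + 28/3*v + 22/3 to the basis.

The other S-polynomials (S(f_1,g_3), S(f_2,g_3)) all reduce to 0 modulo the current basis, so we have a Gröbner basis.
Inter-reduce: drop elements whose leading term is divisible by another's, tail-reduce, and make monic.
Reduced Gröbner basis: {u - 2*v - 2, v**2 + 14/3*v + 11/3}.

Buchberger on the second generating set:
h_1 = -5*u*v - 27*u + 52/3*v + 52/3, LT = u*v.
h_2 = -8*u*v - 24*u - 32/3*v - 32/3, LT = u*v.

S(h_1,h_2): lcm = u*v. S = 12/5*u - 24/5*v - 24/5.
  reduce S modulo (h_1, h_2):
  remainder 12/5*u - 24/5*v - 24/5 ≠ 0; add k_3 = 12/5*u - 24/5*v - 24/5 to the basis.

S(h_1,k_3): lcm = u*v. S = 27/5*u + 2*v**2 - 22/15*v - 52/15.
  reduce S modulo (h_1, h_2, k_3):
  remainder 2*v**2 + 28/3*v + 22/3 ≠ 0; add k_4 = 2*v**2 + 28/3*v + 22/3 to the basis.

The other S-polynomials (S(h_2,k_3), S(h_1,k_4), S(h_2,k_4), S(k_3,k_4)) all reduce to 0 modulo the current basis, so we have a Gröbner basis.
Inter-reduce: drop elements whose leading term is divisible by another's, tail-reduce, and make monic.
Reduced Gröbner basis: {u - 2*v - 2, v**2 + 14/3*v + 11/3}.

These coincide, so the ideals are equal.
The same test decides containment: I ⊆ J iff every generator of I reduces to 0 modulo a Gröbner basis of J.

Yes, the ideals are equal.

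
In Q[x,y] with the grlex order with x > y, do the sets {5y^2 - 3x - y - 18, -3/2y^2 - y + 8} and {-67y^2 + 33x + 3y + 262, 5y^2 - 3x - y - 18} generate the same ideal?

Yes, the ideals are equal.

For a fixed monomial order, each ideal has a unique reduced Gröbner basis; comparing bases decides equality.
Buchberger on the first generating set:
f_1 = 5y^2 - 3x - y - 18, LT = y^2.
f_2 = -3/2y^2 - y + 8, LT = y^2.

S(f_1,f_2): lcm = y^2. S = -3/5x - 13/15y + 26/15.
  leading term x: no divisor's leading term divides it; move -3/5x to the remainder.
  leading term y: no divisor's leading term divides it; move -13/15y to the remainder.
  leading term 1: no divisor's leading term divides it; move 26/15 to the remainder.
  remainder -3/5x - 13/15y + 26/15 ≠ 0; add g_3 = -3/5x - 13/15y + 26/15 to the basis.

The other S-polynomials (S(f_1,g_3), S(f_2,g_3)) all reduce to 0 modulo the current basis, so we have a Gröbner basis.
Inter-reduce: drop elements whose leading term is divisible by another's, tail-reduce, and make monic.
Reduced Gröbner basis: {y^2 + 2/3y - 16/3, x + 13/9y - 26/9}.

Buchberger on the second generating set:
h_1 = -67y^2 + 33x + 3y + 262, LT = y^2.
h_2 = 5y^2 - 3x - y - 18, LT = y^2.

S(h_1,h_2): lcm = y^2. S = 36/335x + 52/335y - 104/335.
  leading term x: no divisor's leading term divides it; move 36/335x to the remainder.
  leading term y: no divisor's leading term divides it; move 52/335y to the remainder.
  leading term 1: no divisor's leading term divides it; move -104/335 to the remainder.
  remainder 36/335x + 52/335y - 104/335 ≠ 0; add k_3 = 36/335x + 52/335y - 104/335 to the basis.

The other S-polynomials (S(h_1,k_3), S(h_2,k_3)) all reduce to 0 modulo the current basis, so we have a Gröbner basis.
Inter-reduce: drop elements whose leading term is divisible by another's, tail-reduce, and make monic.
Reduced Gröbner basis: {y^2 + 2/3y - 16/3, x + 13/9y - 26/9}.

The two bases agree; hence the ideals are identical.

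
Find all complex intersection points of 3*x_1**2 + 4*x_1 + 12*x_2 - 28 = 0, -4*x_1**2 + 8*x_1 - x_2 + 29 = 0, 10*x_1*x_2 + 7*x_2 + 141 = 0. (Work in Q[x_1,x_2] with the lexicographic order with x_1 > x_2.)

{(4, -3)}

Compute a lex Gröbner basis by Buchberger's algorithm.
f_1 = 3*x_1**2 + 4*x_1 + 12*x_2 - 28, LT = x_1**2.
f_2 = -4*x_1**2 + 8*x_1 - x_2 + 29, LT = x_1**2.
f_3 = 10*x_1*x_2 + 7*x_2 + 141, LT = x_1*x_2.

S(f_1,f_2): lcm = x_1**2. S = 10/3*x_1 + 15/4*x_2 - 25/12.
  leading term x_1: no divisor's leading term divides it; move 10/3*x_1 to the remainder.
  leading term x_2: no divisor's leading term divides it; move 15/4*x_2 to the remainder.
  leading term 1: no divisor's leading term divides it; move -25/12 to the remainder.
  remainder 10/3*x_1 + 15/4*x_2 - 25/12 ≠ 0; add h_4 = 10/3*x_1 + 15/4*x_2 - 25/12 to the basis.

S(f_1,f_3): lcm = x_1**2*x_2. S = 19/30*x_1*x_2 - 141/10*x_1 + 4*x_2**2 - 28/3*x_2.
  leading term x_1*x_2: subtract (19/300)·f_3 from 19/30*x_1*x_2 - 141/10*x_1 + 4*x_2**2 - 28/3*x_2 → -141/10*x_1 + 4*x_2**2 - 2933/300*x_2 - 893/100
  leading term x_1: subtract (-423/100)·h_4 from -141/10*x_1 + 4*x_2**2 - 2933/300*x_2 - 893/100 → 4*x_2**2 + 7303/1200*x_2 - 7097/400
  leading term x_2**2: no divisor's leading term divides it; move 4*x_2**2 to the remainder.
  leading term x_2: no divisor's leading term divides it; move 7303/1200*x_2 to the remainder.
  leading term 1: no divisor's leading term divides it; move -7097/400 to the remainder.
  remainder 4*x_2**2 + 7303/1200*x_2 - 7097/400 ≠ 0; add h_5 = 4*x_2**2 + 7303/1200*x_2 - 7097/400 to the basis.

S(f_2,f_3): lcm = x_1**2*x_2. S = -27/10*x_1*x_2 - 141/10*x_1 + 1/4*x_2**2 - 29/4*x_2.
  leading term x_1*x_2: subtract (-27/100)·f_3 from -27/10*x_1*x_2 - 141/10*x_1 + 1/4*x_2**2 - 29/4*x_2 → -141/10*x_1 + 1/4*x_2**2 - 134/25*x_2 + 3807/100
  leading term x_1: subtract (-423/100)·h_4 from -141/10*x_1 + 1/4*x_2**2 - 134/25*x_2 + 3807/100 → 1/4*x_2**2 + 4201/400*x_2 + 11703/400
  leading term x_2**2: subtract (1/16)·h_5 from 1/4*x_2**2 + 4201/400*x_2 + 11703/400 → 38869/3840*x_2 + 38869/1280
  leading term x_2: no divisor's leading term divides it; move 38869/3840*x_2 to the remainder.
  leading term 1: no divisor's leading term divides it; move 38869/1280 to the remainder.
  remainder 38869/3840*x_2 + 38869/1280 ≠ 0; add h_6 = 38869/3840*x_2 + 38869/1280 to the basis.

The other S-polynomials (S(f_1,h_4), S(f_2,h_4), S(f_3,h_4), S(f_1,h_5), S(f_2,h_5), S(f_3,h_5), S(h_4,h_5), S(f_1,h_6), S(f_2,h_6), S(f_3,h_6), S(h_4,h_6), S(h_5,h_6)) all reduce to 0 modulo the current basis, so we have a Gröbner basis.
Inter-reduce: drop elements whose leading term is divisible by another's, tail-reduce, and make monic.
Reduced Gröbner basis: {x_1 - 4, x_2 + 3}.

The lex basis is triangular: the last element involves only x_2. Solving x_2 + 3 = 0 gives x_2 ∈ {-3}; substituting each value into the earlier elements determines the remaining variables.
  x_2 = -3: the earlier basis element becomes x_1 - 4 = 0, giving x_1 = 4 — point (4, -3).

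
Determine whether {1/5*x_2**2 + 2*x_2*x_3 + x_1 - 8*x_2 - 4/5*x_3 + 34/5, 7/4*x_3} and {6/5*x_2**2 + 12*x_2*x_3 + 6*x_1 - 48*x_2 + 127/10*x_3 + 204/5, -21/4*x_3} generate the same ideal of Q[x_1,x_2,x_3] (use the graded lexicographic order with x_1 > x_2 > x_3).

Yes, the ideals are equal.

For a fixed monomial order, each ideal has a unique reduced Gröbner basis; comparing bases decides equality.
Buchberger on the first generating set:
f_1 = 1/5*x_2**2 + 2*x_2*x_3 + x_1 - 8*x_2 - 4/5*x_3 + 34/5, LT = x_2**2.
f_2 = 7/4*x_3, LT = x_3.

The S-polynomials (S(f_1,f_2)) all reduce to 0 modulo the current basis, so we have a Gröbner basis.
Inter-reduce: drop elements whose leading term is divisible by another's, tail-reduce, and make monic.
Reduced Gröbner basis: {x_2**2 + 5*x_1 - 40*x_2 + 34, x_3}.

Buchberger on the second generating set:
h_1 = 6/5*x_2**2 + 12*x_2*x_3 + 6*x_1 - 48*x_2 + 127/10*x_3 + 204/5, LT = x_2**2.
h_2 = -21/4*x_3, LT = x_3.

The S-polynomials (S(h_1,h_2)) all reduce to 0 modulo the current basis, so we have a Gröbner basis.
Inter-reduce: drop elements whose leading term is divisible by another's, tail-reduce, and make monic.
Reduced Gröbner basis: {x_2**2 + 5*x_1 - 40*x_2 + 34, x_3}.

Same reduced basis, so the two generating sets span the same ideal.
The choice of monomial ordering does not affect the verdict — as long as both bases are computed under the same ordering, their equality decides ideal equality.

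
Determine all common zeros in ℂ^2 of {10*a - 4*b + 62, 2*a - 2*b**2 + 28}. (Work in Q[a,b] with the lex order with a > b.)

{(-181/25, -13/5), (-5, 3)}

Compute a lex Gröbner basis by Buchberger's algorithm.
f_1 = 10*a - 4*b + 62, LT = a.
f_2 = 2*a - 2*b**2 + 28, LT = a.

S(f_1,f_2): lcm = a. S = b**2 - 2/5*b - 39/5.
  reduce S modulo (f_1, f_2):
  remainder b**2 - 2/5*b - 39/5 ≠ 0; add h_3 = b**2 - 2/5*b - 39/5 to the basis.

The other S-polynomials (S(f_1,h_3), S(f_2,h_3)) all reduce to 0 modulo the current basis, so we have a Gröbner basis.
Inter-reduce: drop elements whose leading term is divisible by another's, tail-reduce, and make monic.
Reduced Gröbner basis: {a - 2/5*b + 31/5, b**2 - 2/5*b - 39/5}.

From the last basis element, b**2 - 2/5*b - 39/5 = 0, so b takes values in {-13/5, 3}. Each choice, substituted upward through the basis, yields the corresponding point(s) of the solution set.
  b = -13/5: the earlier basis element becomes a + 181/25 = 0, giving a = -181/25 — point (-181/25, -13/5).
  b = 3: the earlier basis element becomes a + 5 = 0, giving a = -5 — point (-5, 3).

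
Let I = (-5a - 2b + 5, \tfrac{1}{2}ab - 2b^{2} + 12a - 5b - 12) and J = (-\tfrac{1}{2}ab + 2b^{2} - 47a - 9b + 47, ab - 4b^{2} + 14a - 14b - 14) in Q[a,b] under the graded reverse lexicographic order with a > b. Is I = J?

Equality of ideals is decidable: compute both reduced Gröbner bases (unique for the ordering) and check whether they agree.
Buchberger on the first generating set:
f_1 = -5a - 2b + 5, LT = a.
f_2 = \tfrac{1}{2}ab - 2b^{2} + 12a - 5b - 12, LT = ab.

S(f_1,f_2): lcm = ab. S = \tfrac{22}{5}b^{2} - 24a + 9b + 24.
  leading term b^{2}: no divisor's leading term divides it; move \tfrac{22}{5}b^{2} to the remainder.
  leading term a: subtract (\tfrac{24}{5})·f_1 from -24a + 9b + 24 → \tfrac{93}{5}b
  leading term b: no divisor's leading term divides it; move \tfrac{93}{5}b to the remainder.
  remainder \tfrac{22}{5}b^{2} + \tfrac{93}{5}b ≠ 0; add g_3 = \tfrac{22}{5}b^{2} + \tfrac{93}{5}b to the basis.

The other S-polynomials (S(f_1,g_3), S(f_2,g_3)) all reduce to 0 modulo the current basis, so we have a Gröbner basis.
Inter-reduce: drop elements whose leading term is divisible by another's, tail-reduce, and make monic.
Reduced Gröbner basis: {b^{2} + \tfrac{93}{22}b, a + \tfrac{2}{5}b - 1}.

Buchberger on the second generating set:
h_1 = -\tfrac{1}{2}ab + 2b^{2} - 47a - 9b + 47, LT = ab.
h_2 = ab - 4b^{2} + 14a - 14b - 14, LT = ab.

S(h_1,h_2): lcm = ab. S = 80a + 32b - 80.
  leading term a: no divisor's leading term divides it; move 80a to the remainder.
  leading term b: no divisor's leading term divides it; move 32b to the remainder.
  leading term 1: no divisor's leading term divides it; move -80 to the remainder.
  remainder 80a + 32b - 80 ≠ 0; add k_3 = 80a + 32b - 80 to the basis.

S(h_1,k_3): lcm = ab. S = -\tfrac{22}{5}b^{2} + 94a + 19b - 94.
  leading term b^{2}: no divisor's leading term divides it; move -\tfrac{22}{5}b^{2} to the remainder.
  leading term a: subtract (\tfrac{47}{40})·k_3 from 94a + 19b - 94 → -\tfrac{93}{5}b
  leading term b: no divisor's leading term divides it; move -\tfrac{93}{5}b to the remainder.
  remainder -\tfrac{22}{5}b^{2} - \tfrac{93}{5}b ≠ 0; add k_4 = -\tfrac{22}{5}b^{2} - \tfrac{93}{5}b to the basis.

The other S-polynomials (S(h_2,k_3), S(h_1,k_4), S(h_2,k_4), S(k_3,k_4)) all reduce to 0 modulo the current basis, so we have a Gröbner basis.
Inter-reduce: drop elements whose leading term is divisible by another's, tail-reduce, and make monic.
Reduced Gröbner basis: {b^{2} + \tfrac{93}{22}b, a + \tfrac{2}{5}b - 1}.

Same reduced basis, so the two generating sets span the same ideal.

Yes, the ideals are equal.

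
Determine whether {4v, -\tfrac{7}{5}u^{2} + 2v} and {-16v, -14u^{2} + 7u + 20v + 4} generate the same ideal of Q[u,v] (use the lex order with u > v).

Equality of ideals is decidable: compute both reduced Gröbner bases (unique for the ordering) and check whether they agree.
Buchberger on the first generating set:
f_1 = 4v, LT = v.
f_2 = -\tfrac{7}{5}u^{2} + 2v, LT = u^{2}.

The S-polynomials (S(f_1,f_2)) all reduce to 0 modulo the current basis, so we have a Gröbner basis.
Inter-reduce: drop elements whose leading term is divisible by another's, tail-reduce, and make monic.
Reduced Gröbner basis: {u^{2}, v}.

Buchberger on the second generating set:
h_1 = -16v, LT = v.
h_2 = -14u^{2} + 7u + 20v + 4, LT = u^{2}.

The S-polynomials (S(h_1,h_2)) all reduce to 0 modulo the current basis, so we have a Gröbner basis.
Inter-reduce: drop elements whose leading term is divisible by another's, tail-reduce, and make monic.
Reduced Gröbner basis: {u^{2} - \tfrac{1}{2}u - \tfrac{2}{7}, v}.

The bases are distinct; the ideals are different.
The same test decides containment: I ⊆ J iff every generator of I reduces to 0 modulo a Gröbner basis of J.

No, the ideals differ.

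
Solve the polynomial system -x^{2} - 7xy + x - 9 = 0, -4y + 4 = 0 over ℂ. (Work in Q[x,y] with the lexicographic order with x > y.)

{(-3, 1)}

Compute a lex Gröbner basis by Buchberger's algorithm.
f_1 = -x^{2} - 7xy + x - 9, LT = x^{2}.
f_2 = -4y + 4, LT = y.

The S-polynomials (S(f_1,f_2)) all reduce to 0 modulo the current basis, so we have a Gröbner basis.
Inter-reduce: drop elements whose leading term is divisible by another's, tail-reduce, and make monic.
Reduced Gröbner basis: {x^{2} + 6x + 9, y - 1}.

The lex basis is triangular: the last element involves only y. Solving y - 1 = 0 gives y ∈ {1}; substituting each value into the earlier elements determines the remaining variables.
  y = 1: the earlier basis element becomes x^{2} + 6x + 9 = 0, giving x = -3 — point (-3, 1).
Substituting each solution back into the original system confirms all equations vanish.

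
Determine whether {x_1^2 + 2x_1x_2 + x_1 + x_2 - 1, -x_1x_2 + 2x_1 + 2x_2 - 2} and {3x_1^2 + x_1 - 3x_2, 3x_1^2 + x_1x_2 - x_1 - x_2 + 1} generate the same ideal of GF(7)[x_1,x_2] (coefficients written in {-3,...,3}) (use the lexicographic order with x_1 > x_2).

For a fixed monomial order, each ideal has a unique reduced Gröbner basis; comparing bases decides equality.
Buchberger on the first generating set:
f_1 = x_1^2 + 2x_1x_2 + x_1 + x_2 - 1, LT = x_1^2.
f_2 = -x_1x_2 + 2x_1 + 2x_2 - 2, LT = x_1x_2.

S(f_1,f_2): lcm = x_1^2x_2. S = 2x_1^2 + 2x_1x_2^2 + 3x_1x_2 - 2x_1 + x_2^2 - x_2.
  reduce S modulo (f_1, f_2):
  remainder 2x_1 - 2x_2^2 - x_2 + 3 ≠ 0; add g_3 = 2x_1 - 2x_2^2 - x_2 + 3 to the basis.

S(f_2,g_3): lcm = x_1x_2. S = -2x_1 + x_2^3 - 3x_2^2 + 2.
  reduce S modulo (f_1, f_2, g_3):
  remainder x_2^3 + 2x_2^2 - x_2 - 2 ≠ 0; add g_4 = x_2^3 + 2x_2^2 - x_2 - 2 to the basis.

The other S-polynomials (S(f_1,g_3), S(f_1,g_4), S(f_2,g_4), S(g_3,g_4)) all reduce to 0 modulo the current basis, so we have a Gröbner basis.
Inter-reduce: drop elements whose leading term is divisible by another's, tail-reduce, and make monic.
Reduced Gröbner basis: {x_1 - x_2^2 + 3x_2 - 2, x_2^3 + 2x_2^2 - x_2 - 2}.

Buchberger on the second generating set:
h_1 = 3x_1^2 + x_1 - 3x_2, LT = x_1^2.
h_2 = 3x_1^2 + x_1x_2 - x_1 - x_2 + 1, LT = x_1^2.

S(h_1,h_2): lcm = x_1^2. S = 2x_1x_2 + 3x_1 - 3x_2 + 2.
  reduce S modulo (h_1, h_2):
  remainder 2x_1x_2 + 3x_1 - 3x_2 + 2 ≠ 0; add k_3 = 2x_1x_2 + 3x_1 - 3x_2 + 2 to the basis.

S(h_1,k_3): lcm = x_1^2x_2. S = 2x_1^2 + 3x_1x_2 - x_1 - x_2^2.
  reduce S modulo (h_1, h_2, k_3):
  remainder 2x_1 - x_2^2 + 3x_2 - 3 ≠ 0; add k_4 = 2x_1 - x_2^2 + 3x_2 - 3 to the basis.

S(k_3,k_4): lcm = x_1x_2. S = -2x_1 - 3x_2^3 + 2x_2^2 + 1.
  reduce S modulo (h_1, h_2, k_3, k_4):
  remainder -3x_2^3 + x_2^2 + 3x_2 - 2 ≠ 0; add k_5 = -3x_2^3 + x_2^2 + 3x_2 - 2 to the basis.

The other S-polynomials (S(h_2,k_3), S(h_1,k_4), S(h_2,k_4), S(h_1,k_5), S(h_2,k_5), S(k_3,k_5), S(k_4,k_5)) all reduce to 0 modulo the current basis, so we have a Gröbner basis.
Inter-reduce: drop elements whose leading term is divisible by another's, tail-reduce, and make monic.
Reduced Gröbner basis: {x_1 + 3x_2^2 - 2x_2 + 2, x_2^3 + 2x_2^2 - x_2 + 3}.

These differ, so the ideals are not equal.

No, the ideals differ.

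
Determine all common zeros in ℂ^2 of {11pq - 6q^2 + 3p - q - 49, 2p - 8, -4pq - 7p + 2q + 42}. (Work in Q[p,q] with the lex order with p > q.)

{(4, 1)}

Compute a lex Gröbner basis by Buchberger's algorithm.
f_1 = 11pq + 3p - 6q^2 - q - 49, LT = pq.
f_2 = 2p - 8, LT = p.
f_3 = -4pq - 7p + 2q + 42, LT = pq.

S(f_1,f_2): lcm = pq. S = 3/11p - 6/11q^2 + 43/11q - 49/11.
  reduce S modulo (f_1, f_2, f_3):
  remainder -6/11q^2 + 43/11q - 37/11 ≠ 0; add h_4 = -6/11q^2 + 43/11q - 37/11 to the basis.

S(f_1,f_3): lcm = pq. S = -65/44p - 6/11q^2 + 9/22q + 133/22.
  reduce S modulo (f_1, f_2, f_3, h_4):
  remainder -7/2q + 7/2 ≠ 0; add h_5 = -7/2q + 7/2 to the basis.

The other S-polynomials (S(f_2,f_3), S(f_1,h_4), S(f_2,h_4), S(f_3,h_4), S(f_1,h_5), S(f_2,h_5), S(f_3,h_5), S(h_4,h_5)) all reduce to 0 modulo the current basis, so we have a Gröbner basis.
Inter-reduce: drop elements whose leading term is divisible by another's, tail-reduce, and make monic.
Reduced Gröbner basis: {p - 4, q - 1}.

Since the basis is lex-ordered, q - 1 is univariate in q. Its roots are {1}. Back-substituting each root into the other basis elements fixes the other coordinates.
  q = 1: the earlier basis element becomes p - 4 = 0, giving p = 4 — point (4, 1).
Zero-dimensionality of the ideal guarantees finitely many solutions over ℂ.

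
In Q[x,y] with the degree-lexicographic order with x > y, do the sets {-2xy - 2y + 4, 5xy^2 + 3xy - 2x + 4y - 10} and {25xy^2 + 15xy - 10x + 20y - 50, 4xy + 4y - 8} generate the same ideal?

Yes, the ideals are equal.

Since reduced Gröbner bases are canonical representatives of ideals under a given ordering, it suffices to compute and compare them.
Buchberger on the first generating set:
f_1 = -2xy - 2y + 4, LT = xy.
f_2 = 5xy^2 + 3xy - 2x + 4y - 10, LT = xy^2.

S(f_1,f_2): lcm = xy^2. S = -3/5xy + y^2 + 2/5x - 14/5y + 2.
  leading term xy: subtract (3/10)·f_1 from -3/5xy + y^2 + 2/5x - 14/5y + 2 → y^2 + 2/5x - 11/5y + 4/5
  leading term y^2: no divisor's leading term divides it; move y^2 to the remainder.
  leading term x: no divisor's leading term divides it; move 2/5x to the remainder.
  leading term y: no divisor's leading term divides it; move -11/5y to the remainder.
  leading term 1: no divisor's leading term divides it; move 4/5 to the remainder.
  remainder y^2 + 2/5x - 11/5y + 4/5 ≠ 0; add g_3 = y^2 + 2/5x - 11/5y + 4/5 to the basis.

S(f_1,g_3): lcm = xy^2. S = -2/5x^2 + 11/5xy + y^2 - 4/5x - 2y.
  leading term x^2: no divisor's leading term divides it; move -2/5x^2 to the remainder.
  leading term xy: subtract (-11/10)·f_1 from 11/5xy + y^2 - 4/5x - 2y → y^2 - 4/5x - 21/5y + 22/5
  leading term y^2: subtract (1)·g_3 from y^2 - 4/5x - 21/5y + 22/5 → -6/5x - 2y + 18/5
  leading term x: no divisor's leading term divides it; move -6/5x to the remainder.
  leading term y: no divisor's leading term divides it; move -2y to the remainder.
  leading term 1: no divisor's leading term divides it; move 18/5 to the remainder.
  remainder -2/5x^2 - 6/5x - 2y + 18/5 ≠ 0; add g_4 = -2/5x^2 - 6/5x - 2y + 18/5 to the basis.

The other S-polynomials (S(f_2,g_3), S(f_1,g_4), S(f_2,g_4), S(g_3,g_4)) all reduce to 0 modulo the current basis, so we have a Gröbner basis.
Inter-reduce: drop elements whose leading term is divisible by another's, tail-reduce, and make monic.
Reduced Gröbner basis: {x^2 + 3x + 5y - 9, xy + y - 2, y^2 + 2/5x - 11/5y + 4/5}.

Buchberger on the second generating set:
h_1 = 25xy^2 + 15xy - 10x + 20y - 50, LT = xy^2.
h_2 = 4xy + 4y - 8, LT = xy.

S(h_1,h_2): lcm = xy^2. S = 3/5xy - y^2 - 2/5x + 14/5y - 2.
  leading term xy: subtract (3/20)·h_2 from 3/5xy - y^2 - 2/5x + 14/5y - 2 → -y^2 - 2/5x + 11/5y - 4/5
  leading term y^2: no divisor's leading term divides it; move -y^2 to the remainder.
  leading term x: no divisor's leading term divides it; move -2/5x to the remainder.
  leading term y: no divisor's leading term divides it; move 11/5y to the remainder.
  leading term 1: no divisor's leading term divides it; move -4/5 to the remainder.
  remainder -y^2 - 2/5x + 11/5y - 4/5 ≠ 0; add k_3 = -y^2 - 2/5x + 11/5y - 4/5 to the basis.

S(h_1,k_3): lcm = xy^2. S = -2/5x^2 + 14/5xy - 6/5x + 4/5y - 2.
  leading term x^2: no divisor's leading term divides it; move -2/5x^2 to the remainder.
  leading term xy: subtract (7/10)·h_2 from 14/5xy - 6/5x + 4/5y - 2 → -6/5x - 2y + 18/5
  leading term x: no divisor's leading term divides it; move -6/5x to the remainder.
  leading term y: no divisor's leading term divides it; move -2y to the remainder.
  leading term 1: no divisor's leading term divides it; move 18/5 to the remainder.
  remainder -2/5x^2 - 6/5x - 2y + 18/5 ≠ 0; add k_4 = -2/5x^2 - 6/5x - 2y + 18/5 to the basis.

The other S-polynomials (S(h_2,k_3), S(h_1,k_4), S(h_2,k_4), S(k_3,k_4)) all reduce to 0 modulo the current basis, so we have a Gröbner basis.
Inter-reduce: drop elements whose leading term is divisible by another's, tail-reduce, and make monic.
Reduced Gröbner basis: {x^2 + 3x + 5y - 9, xy + y - 2, y^2 + 2/5x - 11/5y + 4/5}.

Same reduced basis, so the two generating sets span the same ideal.
The same test decides containment: I ⊆ J iff every generator of I reduces to 0 modulo a Gröbner basis of J.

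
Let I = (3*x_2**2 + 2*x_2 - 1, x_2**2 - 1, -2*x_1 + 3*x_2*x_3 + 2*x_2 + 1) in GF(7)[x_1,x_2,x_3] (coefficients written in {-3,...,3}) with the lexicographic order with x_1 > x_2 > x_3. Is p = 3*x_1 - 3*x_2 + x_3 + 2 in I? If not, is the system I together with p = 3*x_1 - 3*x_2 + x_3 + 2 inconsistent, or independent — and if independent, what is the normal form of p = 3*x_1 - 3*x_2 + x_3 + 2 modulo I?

3*x_1 - 3*x_2 + x_3 + 2 lies in I (it reduces to 0).

First compute the reduced Gröbner basis of I by Buchberger's algorithm.
f_1 = 3*x_2**2 + 2*x_2 - 1, LT = x_2**2.
f_2 = x_2**2 - 1, LT = x_2**2.
f_3 = -2*x_1 + 3*x_2*x_3 + 2*x_2 + 1, LT = x_1.

S(f_1,f_2): lcm = x_2**2. S = 3*x_2 + 3.
  reduce S modulo (f_1, f_2, f_3):
  remainder 3*x_2 + 3 ≠ 0; add h_4 = 3*x_2 + 3 to the basis.

The other S-polynomials (S(f_1,f_3), S(f_2,f_3), S(f_1,h_4), S(f_2,h_4), S(f_3,h_4)) all reduce to 0 modulo the current basis, so we have a Gröbner basis.
Inter-reduce: drop elements whose leading term is divisible by another's, tail-reduce, and make monic.
Reduced Gröbner basis: {x_1 - 2*x_3 - 3, x_2 + 1}.
Label its elements g_1 = x_1 - 2*x_3 - 3, g_2 = x_2 + 1.

Reduce p = 3*x_1 - 3*x_2 + x_3 + 2 modulo G:
  leading term x_1: subtract (3)·g_1 from 3*x_1 - 3*x_2 + x_3 + 2 → -3*x_2 - 3
  leading term x_2: subtract (-3)·g_2 from -3*x_2 - 3 → 0
  normal form = 0.
Since the normal form is 0, p ∈ I.

Ideal membership is decidable via reduction modulo a Gröbner basis.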